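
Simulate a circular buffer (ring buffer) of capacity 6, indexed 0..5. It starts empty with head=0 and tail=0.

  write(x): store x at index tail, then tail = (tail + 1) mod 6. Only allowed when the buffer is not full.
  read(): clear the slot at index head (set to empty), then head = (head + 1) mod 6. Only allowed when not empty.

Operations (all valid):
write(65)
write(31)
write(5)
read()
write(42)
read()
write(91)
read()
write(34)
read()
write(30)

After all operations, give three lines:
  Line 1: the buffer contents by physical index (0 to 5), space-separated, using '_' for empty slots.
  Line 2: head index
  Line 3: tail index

Answer: 30 _ _ _ 91 34
4
1

Derivation:
write(65): buf=[65 _ _ _ _ _], head=0, tail=1, size=1
write(31): buf=[65 31 _ _ _ _], head=0, tail=2, size=2
write(5): buf=[65 31 5 _ _ _], head=0, tail=3, size=3
read(): buf=[_ 31 5 _ _ _], head=1, tail=3, size=2
write(42): buf=[_ 31 5 42 _ _], head=1, tail=4, size=3
read(): buf=[_ _ 5 42 _ _], head=2, tail=4, size=2
write(91): buf=[_ _ 5 42 91 _], head=2, tail=5, size=3
read(): buf=[_ _ _ 42 91 _], head=3, tail=5, size=2
write(34): buf=[_ _ _ 42 91 34], head=3, tail=0, size=3
read(): buf=[_ _ _ _ 91 34], head=4, tail=0, size=2
write(30): buf=[30 _ _ _ 91 34], head=4, tail=1, size=3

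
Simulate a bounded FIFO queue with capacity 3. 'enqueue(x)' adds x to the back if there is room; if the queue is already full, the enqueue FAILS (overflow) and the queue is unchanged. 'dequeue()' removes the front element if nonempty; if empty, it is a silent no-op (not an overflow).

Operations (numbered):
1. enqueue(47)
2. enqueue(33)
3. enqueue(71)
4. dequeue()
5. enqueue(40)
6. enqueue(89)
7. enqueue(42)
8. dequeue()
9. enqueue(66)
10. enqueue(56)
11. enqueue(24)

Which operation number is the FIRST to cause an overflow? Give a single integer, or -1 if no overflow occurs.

1. enqueue(47): size=1
2. enqueue(33): size=2
3. enqueue(71): size=3
4. dequeue(): size=2
5. enqueue(40): size=3
6. enqueue(89): size=3=cap → OVERFLOW (fail)
7. enqueue(42): size=3=cap → OVERFLOW (fail)
8. dequeue(): size=2
9. enqueue(66): size=3
10. enqueue(56): size=3=cap → OVERFLOW (fail)
11. enqueue(24): size=3=cap → OVERFLOW (fail)

Answer: 6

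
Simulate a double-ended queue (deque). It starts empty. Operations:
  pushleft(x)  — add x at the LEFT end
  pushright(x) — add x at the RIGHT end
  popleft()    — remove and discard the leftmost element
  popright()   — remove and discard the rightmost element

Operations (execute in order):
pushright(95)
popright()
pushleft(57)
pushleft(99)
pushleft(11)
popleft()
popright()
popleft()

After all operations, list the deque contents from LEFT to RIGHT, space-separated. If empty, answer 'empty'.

pushright(95): [95]
popright(): []
pushleft(57): [57]
pushleft(99): [99, 57]
pushleft(11): [11, 99, 57]
popleft(): [99, 57]
popright(): [99]
popleft(): []

Answer: empty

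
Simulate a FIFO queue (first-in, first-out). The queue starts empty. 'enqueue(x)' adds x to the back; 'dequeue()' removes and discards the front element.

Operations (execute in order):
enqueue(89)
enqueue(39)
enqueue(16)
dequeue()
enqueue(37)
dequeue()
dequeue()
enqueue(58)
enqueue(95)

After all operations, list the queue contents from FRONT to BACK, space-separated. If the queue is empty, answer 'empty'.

enqueue(89): [89]
enqueue(39): [89, 39]
enqueue(16): [89, 39, 16]
dequeue(): [39, 16]
enqueue(37): [39, 16, 37]
dequeue(): [16, 37]
dequeue(): [37]
enqueue(58): [37, 58]
enqueue(95): [37, 58, 95]

Answer: 37 58 95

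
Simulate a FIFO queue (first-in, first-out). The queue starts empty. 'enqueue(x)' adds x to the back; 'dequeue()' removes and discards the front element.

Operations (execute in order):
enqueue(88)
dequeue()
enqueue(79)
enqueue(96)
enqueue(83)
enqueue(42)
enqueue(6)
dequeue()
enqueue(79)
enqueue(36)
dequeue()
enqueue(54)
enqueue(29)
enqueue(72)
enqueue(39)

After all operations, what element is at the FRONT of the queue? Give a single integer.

enqueue(88): queue = [88]
dequeue(): queue = []
enqueue(79): queue = [79]
enqueue(96): queue = [79, 96]
enqueue(83): queue = [79, 96, 83]
enqueue(42): queue = [79, 96, 83, 42]
enqueue(6): queue = [79, 96, 83, 42, 6]
dequeue(): queue = [96, 83, 42, 6]
enqueue(79): queue = [96, 83, 42, 6, 79]
enqueue(36): queue = [96, 83, 42, 6, 79, 36]
dequeue(): queue = [83, 42, 6, 79, 36]
enqueue(54): queue = [83, 42, 6, 79, 36, 54]
enqueue(29): queue = [83, 42, 6, 79, 36, 54, 29]
enqueue(72): queue = [83, 42, 6, 79, 36, 54, 29, 72]
enqueue(39): queue = [83, 42, 6, 79, 36, 54, 29, 72, 39]

Answer: 83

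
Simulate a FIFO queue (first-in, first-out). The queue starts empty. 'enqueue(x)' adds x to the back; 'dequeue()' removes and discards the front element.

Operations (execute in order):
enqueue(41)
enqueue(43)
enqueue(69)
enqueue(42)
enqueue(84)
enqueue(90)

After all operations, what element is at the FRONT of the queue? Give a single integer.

Answer: 41

Derivation:
enqueue(41): queue = [41]
enqueue(43): queue = [41, 43]
enqueue(69): queue = [41, 43, 69]
enqueue(42): queue = [41, 43, 69, 42]
enqueue(84): queue = [41, 43, 69, 42, 84]
enqueue(90): queue = [41, 43, 69, 42, 84, 90]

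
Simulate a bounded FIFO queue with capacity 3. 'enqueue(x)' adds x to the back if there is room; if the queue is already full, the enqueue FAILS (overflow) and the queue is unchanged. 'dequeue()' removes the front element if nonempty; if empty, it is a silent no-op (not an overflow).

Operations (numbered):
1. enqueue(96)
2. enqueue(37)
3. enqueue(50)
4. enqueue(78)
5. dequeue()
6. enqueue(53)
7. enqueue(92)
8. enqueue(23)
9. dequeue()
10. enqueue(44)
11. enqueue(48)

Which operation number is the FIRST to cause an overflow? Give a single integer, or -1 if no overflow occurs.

1. enqueue(96): size=1
2. enqueue(37): size=2
3. enqueue(50): size=3
4. enqueue(78): size=3=cap → OVERFLOW (fail)
5. dequeue(): size=2
6. enqueue(53): size=3
7. enqueue(92): size=3=cap → OVERFLOW (fail)
8. enqueue(23): size=3=cap → OVERFLOW (fail)
9. dequeue(): size=2
10. enqueue(44): size=3
11. enqueue(48): size=3=cap → OVERFLOW (fail)

Answer: 4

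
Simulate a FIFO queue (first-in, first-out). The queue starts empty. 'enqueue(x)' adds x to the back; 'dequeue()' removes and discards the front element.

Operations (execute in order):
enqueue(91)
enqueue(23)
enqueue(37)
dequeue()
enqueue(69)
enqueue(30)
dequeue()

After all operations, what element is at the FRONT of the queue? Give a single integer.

enqueue(91): queue = [91]
enqueue(23): queue = [91, 23]
enqueue(37): queue = [91, 23, 37]
dequeue(): queue = [23, 37]
enqueue(69): queue = [23, 37, 69]
enqueue(30): queue = [23, 37, 69, 30]
dequeue(): queue = [37, 69, 30]

Answer: 37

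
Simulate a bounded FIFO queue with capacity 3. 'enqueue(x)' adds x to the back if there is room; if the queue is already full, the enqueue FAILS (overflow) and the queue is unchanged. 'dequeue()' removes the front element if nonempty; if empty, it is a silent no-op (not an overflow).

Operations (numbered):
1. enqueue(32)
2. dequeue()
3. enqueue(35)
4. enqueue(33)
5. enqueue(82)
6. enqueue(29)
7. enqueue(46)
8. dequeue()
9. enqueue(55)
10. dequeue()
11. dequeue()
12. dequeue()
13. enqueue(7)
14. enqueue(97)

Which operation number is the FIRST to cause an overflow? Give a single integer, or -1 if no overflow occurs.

Answer: 6

Derivation:
1. enqueue(32): size=1
2. dequeue(): size=0
3. enqueue(35): size=1
4. enqueue(33): size=2
5. enqueue(82): size=3
6. enqueue(29): size=3=cap → OVERFLOW (fail)
7. enqueue(46): size=3=cap → OVERFLOW (fail)
8. dequeue(): size=2
9. enqueue(55): size=3
10. dequeue(): size=2
11. dequeue(): size=1
12. dequeue(): size=0
13. enqueue(7): size=1
14. enqueue(97): size=2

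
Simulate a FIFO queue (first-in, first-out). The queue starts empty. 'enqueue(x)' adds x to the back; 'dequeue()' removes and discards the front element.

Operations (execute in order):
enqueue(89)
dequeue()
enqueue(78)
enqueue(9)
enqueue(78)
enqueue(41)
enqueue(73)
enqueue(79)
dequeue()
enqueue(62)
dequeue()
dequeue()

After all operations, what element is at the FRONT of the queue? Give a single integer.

enqueue(89): queue = [89]
dequeue(): queue = []
enqueue(78): queue = [78]
enqueue(9): queue = [78, 9]
enqueue(78): queue = [78, 9, 78]
enqueue(41): queue = [78, 9, 78, 41]
enqueue(73): queue = [78, 9, 78, 41, 73]
enqueue(79): queue = [78, 9, 78, 41, 73, 79]
dequeue(): queue = [9, 78, 41, 73, 79]
enqueue(62): queue = [9, 78, 41, 73, 79, 62]
dequeue(): queue = [78, 41, 73, 79, 62]
dequeue(): queue = [41, 73, 79, 62]

Answer: 41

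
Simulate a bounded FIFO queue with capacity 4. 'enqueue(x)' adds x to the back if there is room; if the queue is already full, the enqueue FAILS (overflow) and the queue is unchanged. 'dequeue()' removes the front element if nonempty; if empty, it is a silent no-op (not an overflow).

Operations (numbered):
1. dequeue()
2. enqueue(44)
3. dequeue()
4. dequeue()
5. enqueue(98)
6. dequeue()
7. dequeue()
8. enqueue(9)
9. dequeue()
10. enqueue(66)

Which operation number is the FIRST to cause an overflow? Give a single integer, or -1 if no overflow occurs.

1. dequeue(): empty, no-op, size=0
2. enqueue(44): size=1
3. dequeue(): size=0
4. dequeue(): empty, no-op, size=0
5. enqueue(98): size=1
6. dequeue(): size=0
7. dequeue(): empty, no-op, size=0
8. enqueue(9): size=1
9. dequeue(): size=0
10. enqueue(66): size=1

Answer: -1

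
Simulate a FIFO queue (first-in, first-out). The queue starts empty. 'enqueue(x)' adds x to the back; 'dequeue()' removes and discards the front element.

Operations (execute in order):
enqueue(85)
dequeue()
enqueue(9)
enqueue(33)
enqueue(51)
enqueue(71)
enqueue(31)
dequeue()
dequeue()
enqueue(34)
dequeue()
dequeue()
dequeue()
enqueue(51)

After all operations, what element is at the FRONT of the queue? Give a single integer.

enqueue(85): queue = [85]
dequeue(): queue = []
enqueue(9): queue = [9]
enqueue(33): queue = [9, 33]
enqueue(51): queue = [9, 33, 51]
enqueue(71): queue = [9, 33, 51, 71]
enqueue(31): queue = [9, 33, 51, 71, 31]
dequeue(): queue = [33, 51, 71, 31]
dequeue(): queue = [51, 71, 31]
enqueue(34): queue = [51, 71, 31, 34]
dequeue(): queue = [71, 31, 34]
dequeue(): queue = [31, 34]
dequeue(): queue = [34]
enqueue(51): queue = [34, 51]

Answer: 34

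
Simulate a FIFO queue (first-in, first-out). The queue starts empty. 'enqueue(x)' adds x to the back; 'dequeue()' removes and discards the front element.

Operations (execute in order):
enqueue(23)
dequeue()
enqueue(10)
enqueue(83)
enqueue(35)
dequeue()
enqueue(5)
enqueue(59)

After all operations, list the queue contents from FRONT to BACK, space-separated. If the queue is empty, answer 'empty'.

Answer: 83 35 5 59

Derivation:
enqueue(23): [23]
dequeue(): []
enqueue(10): [10]
enqueue(83): [10, 83]
enqueue(35): [10, 83, 35]
dequeue(): [83, 35]
enqueue(5): [83, 35, 5]
enqueue(59): [83, 35, 5, 59]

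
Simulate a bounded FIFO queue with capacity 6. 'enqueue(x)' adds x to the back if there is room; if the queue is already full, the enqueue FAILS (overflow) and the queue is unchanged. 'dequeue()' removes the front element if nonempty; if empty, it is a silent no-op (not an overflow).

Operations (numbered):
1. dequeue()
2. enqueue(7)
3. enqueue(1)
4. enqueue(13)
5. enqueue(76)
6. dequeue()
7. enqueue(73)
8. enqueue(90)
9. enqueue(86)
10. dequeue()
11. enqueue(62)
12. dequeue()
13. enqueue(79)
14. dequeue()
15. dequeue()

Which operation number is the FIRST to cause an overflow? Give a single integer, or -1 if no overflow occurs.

1. dequeue(): empty, no-op, size=0
2. enqueue(7): size=1
3. enqueue(1): size=2
4. enqueue(13): size=3
5. enqueue(76): size=4
6. dequeue(): size=3
7. enqueue(73): size=4
8. enqueue(90): size=5
9. enqueue(86): size=6
10. dequeue(): size=5
11. enqueue(62): size=6
12. dequeue(): size=5
13. enqueue(79): size=6
14. dequeue(): size=5
15. dequeue(): size=4

Answer: -1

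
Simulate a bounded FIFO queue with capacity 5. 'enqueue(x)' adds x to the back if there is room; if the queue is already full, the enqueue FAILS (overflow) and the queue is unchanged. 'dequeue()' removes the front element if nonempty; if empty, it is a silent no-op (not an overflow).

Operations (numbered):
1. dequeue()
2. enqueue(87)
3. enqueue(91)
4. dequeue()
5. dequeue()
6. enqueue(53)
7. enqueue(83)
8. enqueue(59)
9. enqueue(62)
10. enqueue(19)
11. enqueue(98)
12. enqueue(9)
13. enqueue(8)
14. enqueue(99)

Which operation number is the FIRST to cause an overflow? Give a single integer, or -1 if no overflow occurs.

1. dequeue(): empty, no-op, size=0
2. enqueue(87): size=1
3. enqueue(91): size=2
4. dequeue(): size=1
5. dequeue(): size=0
6. enqueue(53): size=1
7. enqueue(83): size=2
8. enqueue(59): size=3
9. enqueue(62): size=4
10. enqueue(19): size=5
11. enqueue(98): size=5=cap → OVERFLOW (fail)
12. enqueue(9): size=5=cap → OVERFLOW (fail)
13. enqueue(8): size=5=cap → OVERFLOW (fail)
14. enqueue(99): size=5=cap → OVERFLOW (fail)

Answer: 11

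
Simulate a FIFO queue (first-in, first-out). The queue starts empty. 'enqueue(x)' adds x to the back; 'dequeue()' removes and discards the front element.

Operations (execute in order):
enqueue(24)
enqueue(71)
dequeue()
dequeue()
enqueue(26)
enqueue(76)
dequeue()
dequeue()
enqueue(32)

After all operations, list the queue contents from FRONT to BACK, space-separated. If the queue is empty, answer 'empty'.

Answer: 32

Derivation:
enqueue(24): [24]
enqueue(71): [24, 71]
dequeue(): [71]
dequeue(): []
enqueue(26): [26]
enqueue(76): [26, 76]
dequeue(): [76]
dequeue(): []
enqueue(32): [32]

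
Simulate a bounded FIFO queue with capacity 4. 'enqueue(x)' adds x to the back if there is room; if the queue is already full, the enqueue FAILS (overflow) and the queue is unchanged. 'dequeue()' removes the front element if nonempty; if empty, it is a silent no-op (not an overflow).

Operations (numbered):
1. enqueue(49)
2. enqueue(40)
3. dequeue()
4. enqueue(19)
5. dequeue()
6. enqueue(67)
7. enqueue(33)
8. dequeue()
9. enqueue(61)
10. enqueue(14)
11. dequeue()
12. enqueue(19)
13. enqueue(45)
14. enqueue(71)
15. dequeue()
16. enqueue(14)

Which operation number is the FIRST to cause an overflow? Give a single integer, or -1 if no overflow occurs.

1. enqueue(49): size=1
2. enqueue(40): size=2
3. dequeue(): size=1
4. enqueue(19): size=2
5. dequeue(): size=1
6. enqueue(67): size=2
7. enqueue(33): size=3
8. dequeue(): size=2
9. enqueue(61): size=3
10. enqueue(14): size=4
11. dequeue(): size=3
12. enqueue(19): size=4
13. enqueue(45): size=4=cap → OVERFLOW (fail)
14. enqueue(71): size=4=cap → OVERFLOW (fail)
15. dequeue(): size=3
16. enqueue(14): size=4

Answer: 13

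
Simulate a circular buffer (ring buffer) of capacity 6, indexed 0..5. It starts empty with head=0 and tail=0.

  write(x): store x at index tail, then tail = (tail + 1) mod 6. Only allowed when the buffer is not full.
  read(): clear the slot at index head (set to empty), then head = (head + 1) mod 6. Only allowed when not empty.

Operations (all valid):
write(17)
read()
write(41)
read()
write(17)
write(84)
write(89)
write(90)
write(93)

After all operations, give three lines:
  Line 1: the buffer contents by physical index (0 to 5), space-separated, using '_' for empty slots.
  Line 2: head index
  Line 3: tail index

write(17): buf=[17 _ _ _ _ _], head=0, tail=1, size=1
read(): buf=[_ _ _ _ _ _], head=1, tail=1, size=0
write(41): buf=[_ 41 _ _ _ _], head=1, tail=2, size=1
read(): buf=[_ _ _ _ _ _], head=2, tail=2, size=0
write(17): buf=[_ _ 17 _ _ _], head=2, tail=3, size=1
write(84): buf=[_ _ 17 84 _ _], head=2, tail=4, size=2
write(89): buf=[_ _ 17 84 89 _], head=2, tail=5, size=3
write(90): buf=[_ _ 17 84 89 90], head=2, tail=0, size=4
write(93): buf=[93 _ 17 84 89 90], head=2, tail=1, size=5

Answer: 93 _ 17 84 89 90
2
1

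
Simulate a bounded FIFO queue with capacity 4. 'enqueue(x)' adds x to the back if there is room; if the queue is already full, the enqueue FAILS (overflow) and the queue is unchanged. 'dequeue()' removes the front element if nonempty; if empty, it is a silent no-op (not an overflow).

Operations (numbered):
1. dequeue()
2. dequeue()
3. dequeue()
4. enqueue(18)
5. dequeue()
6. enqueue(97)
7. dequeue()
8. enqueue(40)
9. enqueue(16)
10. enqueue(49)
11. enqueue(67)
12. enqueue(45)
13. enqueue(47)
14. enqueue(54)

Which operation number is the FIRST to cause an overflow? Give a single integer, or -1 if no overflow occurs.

Answer: 12

Derivation:
1. dequeue(): empty, no-op, size=0
2. dequeue(): empty, no-op, size=0
3. dequeue(): empty, no-op, size=0
4. enqueue(18): size=1
5. dequeue(): size=0
6. enqueue(97): size=1
7. dequeue(): size=0
8. enqueue(40): size=1
9. enqueue(16): size=2
10. enqueue(49): size=3
11. enqueue(67): size=4
12. enqueue(45): size=4=cap → OVERFLOW (fail)
13. enqueue(47): size=4=cap → OVERFLOW (fail)
14. enqueue(54): size=4=cap → OVERFLOW (fail)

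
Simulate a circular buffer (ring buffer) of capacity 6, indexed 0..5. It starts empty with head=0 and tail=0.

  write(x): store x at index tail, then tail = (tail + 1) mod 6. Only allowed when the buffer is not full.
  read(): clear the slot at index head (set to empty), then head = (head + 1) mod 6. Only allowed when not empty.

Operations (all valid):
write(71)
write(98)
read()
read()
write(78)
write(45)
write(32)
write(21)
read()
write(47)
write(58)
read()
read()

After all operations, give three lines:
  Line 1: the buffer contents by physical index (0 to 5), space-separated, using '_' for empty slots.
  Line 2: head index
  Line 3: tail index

write(71): buf=[71 _ _ _ _ _], head=0, tail=1, size=1
write(98): buf=[71 98 _ _ _ _], head=0, tail=2, size=2
read(): buf=[_ 98 _ _ _ _], head=1, tail=2, size=1
read(): buf=[_ _ _ _ _ _], head=2, tail=2, size=0
write(78): buf=[_ _ 78 _ _ _], head=2, tail=3, size=1
write(45): buf=[_ _ 78 45 _ _], head=2, tail=4, size=2
write(32): buf=[_ _ 78 45 32 _], head=2, tail=5, size=3
write(21): buf=[_ _ 78 45 32 21], head=2, tail=0, size=4
read(): buf=[_ _ _ 45 32 21], head=3, tail=0, size=3
write(47): buf=[47 _ _ 45 32 21], head=3, tail=1, size=4
write(58): buf=[47 58 _ 45 32 21], head=3, tail=2, size=5
read(): buf=[47 58 _ _ 32 21], head=4, tail=2, size=4
read(): buf=[47 58 _ _ _ 21], head=5, tail=2, size=3

Answer: 47 58 _ _ _ 21
5
2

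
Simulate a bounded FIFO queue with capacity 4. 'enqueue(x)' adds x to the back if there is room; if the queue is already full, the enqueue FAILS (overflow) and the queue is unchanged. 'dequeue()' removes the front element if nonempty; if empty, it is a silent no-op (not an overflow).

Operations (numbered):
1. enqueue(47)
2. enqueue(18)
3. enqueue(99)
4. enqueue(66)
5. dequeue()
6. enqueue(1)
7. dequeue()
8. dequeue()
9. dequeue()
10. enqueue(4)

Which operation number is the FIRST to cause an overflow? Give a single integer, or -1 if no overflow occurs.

1. enqueue(47): size=1
2. enqueue(18): size=2
3. enqueue(99): size=3
4. enqueue(66): size=4
5. dequeue(): size=3
6. enqueue(1): size=4
7. dequeue(): size=3
8. dequeue(): size=2
9. dequeue(): size=1
10. enqueue(4): size=2

Answer: -1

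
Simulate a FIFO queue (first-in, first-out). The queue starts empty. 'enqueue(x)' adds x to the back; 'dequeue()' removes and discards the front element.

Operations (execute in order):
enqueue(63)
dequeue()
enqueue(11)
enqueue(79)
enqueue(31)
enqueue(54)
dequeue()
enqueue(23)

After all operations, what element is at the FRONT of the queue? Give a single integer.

enqueue(63): queue = [63]
dequeue(): queue = []
enqueue(11): queue = [11]
enqueue(79): queue = [11, 79]
enqueue(31): queue = [11, 79, 31]
enqueue(54): queue = [11, 79, 31, 54]
dequeue(): queue = [79, 31, 54]
enqueue(23): queue = [79, 31, 54, 23]

Answer: 79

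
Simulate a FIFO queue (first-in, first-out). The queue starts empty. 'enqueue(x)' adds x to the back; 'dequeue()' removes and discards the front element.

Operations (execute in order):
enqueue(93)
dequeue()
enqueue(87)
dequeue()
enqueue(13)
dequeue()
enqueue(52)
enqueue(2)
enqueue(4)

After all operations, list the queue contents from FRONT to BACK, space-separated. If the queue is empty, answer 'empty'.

enqueue(93): [93]
dequeue(): []
enqueue(87): [87]
dequeue(): []
enqueue(13): [13]
dequeue(): []
enqueue(52): [52]
enqueue(2): [52, 2]
enqueue(4): [52, 2, 4]

Answer: 52 2 4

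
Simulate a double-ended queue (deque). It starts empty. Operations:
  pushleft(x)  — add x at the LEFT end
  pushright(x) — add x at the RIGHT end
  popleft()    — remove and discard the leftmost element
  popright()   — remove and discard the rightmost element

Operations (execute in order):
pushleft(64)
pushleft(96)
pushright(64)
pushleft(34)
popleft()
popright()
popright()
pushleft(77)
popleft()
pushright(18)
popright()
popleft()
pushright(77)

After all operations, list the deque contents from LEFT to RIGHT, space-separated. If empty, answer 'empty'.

Answer: 77

Derivation:
pushleft(64): [64]
pushleft(96): [96, 64]
pushright(64): [96, 64, 64]
pushleft(34): [34, 96, 64, 64]
popleft(): [96, 64, 64]
popright(): [96, 64]
popright(): [96]
pushleft(77): [77, 96]
popleft(): [96]
pushright(18): [96, 18]
popright(): [96]
popleft(): []
pushright(77): [77]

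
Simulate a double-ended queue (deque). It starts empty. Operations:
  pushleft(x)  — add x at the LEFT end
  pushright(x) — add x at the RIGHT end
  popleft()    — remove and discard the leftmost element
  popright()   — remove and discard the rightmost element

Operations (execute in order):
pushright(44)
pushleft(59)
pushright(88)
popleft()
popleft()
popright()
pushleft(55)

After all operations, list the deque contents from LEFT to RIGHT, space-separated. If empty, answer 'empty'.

pushright(44): [44]
pushleft(59): [59, 44]
pushright(88): [59, 44, 88]
popleft(): [44, 88]
popleft(): [88]
popright(): []
pushleft(55): [55]

Answer: 55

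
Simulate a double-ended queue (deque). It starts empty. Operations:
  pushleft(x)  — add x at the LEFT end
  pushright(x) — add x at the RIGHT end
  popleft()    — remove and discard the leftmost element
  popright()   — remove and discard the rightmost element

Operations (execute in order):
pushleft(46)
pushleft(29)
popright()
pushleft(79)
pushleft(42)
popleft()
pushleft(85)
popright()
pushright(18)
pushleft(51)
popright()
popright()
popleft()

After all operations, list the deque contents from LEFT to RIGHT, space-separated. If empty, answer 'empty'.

Answer: 85

Derivation:
pushleft(46): [46]
pushleft(29): [29, 46]
popright(): [29]
pushleft(79): [79, 29]
pushleft(42): [42, 79, 29]
popleft(): [79, 29]
pushleft(85): [85, 79, 29]
popright(): [85, 79]
pushright(18): [85, 79, 18]
pushleft(51): [51, 85, 79, 18]
popright(): [51, 85, 79]
popright(): [51, 85]
popleft(): [85]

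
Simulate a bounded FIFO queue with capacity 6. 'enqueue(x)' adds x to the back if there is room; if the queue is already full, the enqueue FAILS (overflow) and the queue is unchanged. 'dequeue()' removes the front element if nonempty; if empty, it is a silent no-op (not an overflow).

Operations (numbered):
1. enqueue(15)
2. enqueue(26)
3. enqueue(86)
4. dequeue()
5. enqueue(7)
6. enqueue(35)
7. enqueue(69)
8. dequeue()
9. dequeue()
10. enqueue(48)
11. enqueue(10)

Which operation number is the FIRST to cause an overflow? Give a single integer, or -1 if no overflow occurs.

1. enqueue(15): size=1
2. enqueue(26): size=2
3. enqueue(86): size=3
4. dequeue(): size=2
5. enqueue(7): size=3
6. enqueue(35): size=4
7. enqueue(69): size=5
8. dequeue(): size=4
9. dequeue(): size=3
10. enqueue(48): size=4
11. enqueue(10): size=5

Answer: -1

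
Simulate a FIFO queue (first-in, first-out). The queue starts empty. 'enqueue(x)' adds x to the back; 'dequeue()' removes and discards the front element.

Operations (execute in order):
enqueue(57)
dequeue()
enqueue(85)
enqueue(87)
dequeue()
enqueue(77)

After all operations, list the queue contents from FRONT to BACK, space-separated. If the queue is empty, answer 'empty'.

enqueue(57): [57]
dequeue(): []
enqueue(85): [85]
enqueue(87): [85, 87]
dequeue(): [87]
enqueue(77): [87, 77]

Answer: 87 77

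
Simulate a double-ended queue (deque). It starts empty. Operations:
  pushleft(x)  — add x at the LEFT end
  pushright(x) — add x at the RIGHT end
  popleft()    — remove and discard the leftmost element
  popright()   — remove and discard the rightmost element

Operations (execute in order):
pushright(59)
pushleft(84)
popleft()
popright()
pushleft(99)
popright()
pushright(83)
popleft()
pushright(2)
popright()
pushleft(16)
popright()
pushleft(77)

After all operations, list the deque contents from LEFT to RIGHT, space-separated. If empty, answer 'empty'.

Answer: 77

Derivation:
pushright(59): [59]
pushleft(84): [84, 59]
popleft(): [59]
popright(): []
pushleft(99): [99]
popright(): []
pushright(83): [83]
popleft(): []
pushright(2): [2]
popright(): []
pushleft(16): [16]
popright(): []
pushleft(77): [77]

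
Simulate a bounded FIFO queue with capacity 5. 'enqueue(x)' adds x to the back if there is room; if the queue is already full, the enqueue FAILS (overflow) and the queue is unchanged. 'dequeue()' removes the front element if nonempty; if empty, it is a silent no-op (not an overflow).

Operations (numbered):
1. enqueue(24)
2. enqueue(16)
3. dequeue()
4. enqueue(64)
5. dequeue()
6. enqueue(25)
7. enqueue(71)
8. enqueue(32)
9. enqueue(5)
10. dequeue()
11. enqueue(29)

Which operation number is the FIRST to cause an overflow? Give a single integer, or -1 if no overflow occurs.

1. enqueue(24): size=1
2. enqueue(16): size=2
3. dequeue(): size=1
4. enqueue(64): size=2
5. dequeue(): size=1
6. enqueue(25): size=2
7. enqueue(71): size=3
8. enqueue(32): size=4
9. enqueue(5): size=5
10. dequeue(): size=4
11. enqueue(29): size=5

Answer: -1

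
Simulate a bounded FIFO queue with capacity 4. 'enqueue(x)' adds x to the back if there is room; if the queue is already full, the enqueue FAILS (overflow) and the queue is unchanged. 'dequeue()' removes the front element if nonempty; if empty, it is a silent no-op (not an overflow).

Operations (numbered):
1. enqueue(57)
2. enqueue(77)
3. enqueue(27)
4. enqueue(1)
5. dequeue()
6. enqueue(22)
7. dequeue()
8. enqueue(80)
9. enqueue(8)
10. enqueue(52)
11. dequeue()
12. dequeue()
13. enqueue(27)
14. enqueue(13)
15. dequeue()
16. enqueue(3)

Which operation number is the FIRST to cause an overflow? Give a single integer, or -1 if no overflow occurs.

Answer: 9

Derivation:
1. enqueue(57): size=1
2. enqueue(77): size=2
3. enqueue(27): size=3
4. enqueue(1): size=4
5. dequeue(): size=3
6. enqueue(22): size=4
7. dequeue(): size=3
8. enqueue(80): size=4
9. enqueue(8): size=4=cap → OVERFLOW (fail)
10. enqueue(52): size=4=cap → OVERFLOW (fail)
11. dequeue(): size=3
12. dequeue(): size=2
13. enqueue(27): size=3
14. enqueue(13): size=4
15. dequeue(): size=3
16. enqueue(3): size=4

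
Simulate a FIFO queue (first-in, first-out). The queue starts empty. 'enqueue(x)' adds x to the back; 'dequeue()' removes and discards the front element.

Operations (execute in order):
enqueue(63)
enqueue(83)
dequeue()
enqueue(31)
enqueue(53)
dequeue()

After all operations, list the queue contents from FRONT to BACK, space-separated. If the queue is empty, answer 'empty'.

Answer: 31 53

Derivation:
enqueue(63): [63]
enqueue(83): [63, 83]
dequeue(): [83]
enqueue(31): [83, 31]
enqueue(53): [83, 31, 53]
dequeue(): [31, 53]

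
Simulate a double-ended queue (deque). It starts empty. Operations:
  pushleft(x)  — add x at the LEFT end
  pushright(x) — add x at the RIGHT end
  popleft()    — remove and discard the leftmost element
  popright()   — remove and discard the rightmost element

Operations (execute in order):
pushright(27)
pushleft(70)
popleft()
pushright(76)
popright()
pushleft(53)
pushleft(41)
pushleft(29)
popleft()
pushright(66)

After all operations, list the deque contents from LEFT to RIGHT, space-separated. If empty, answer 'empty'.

pushright(27): [27]
pushleft(70): [70, 27]
popleft(): [27]
pushright(76): [27, 76]
popright(): [27]
pushleft(53): [53, 27]
pushleft(41): [41, 53, 27]
pushleft(29): [29, 41, 53, 27]
popleft(): [41, 53, 27]
pushright(66): [41, 53, 27, 66]

Answer: 41 53 27 66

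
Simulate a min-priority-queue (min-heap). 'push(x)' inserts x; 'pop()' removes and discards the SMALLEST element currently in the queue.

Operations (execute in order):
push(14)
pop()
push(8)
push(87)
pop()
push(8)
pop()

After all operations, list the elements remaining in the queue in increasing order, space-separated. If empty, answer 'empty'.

Answer: 87

Derivation:
push(14): heap contents = [14]
pop() → 14: heap contents = []
push(8): heap contents = [8]
push(87): heap contents = [8, 87]
pop() → 8: heap contents = [87]
push(8): heap contents = [8, 87]
pop() → 8: heap contents = [87]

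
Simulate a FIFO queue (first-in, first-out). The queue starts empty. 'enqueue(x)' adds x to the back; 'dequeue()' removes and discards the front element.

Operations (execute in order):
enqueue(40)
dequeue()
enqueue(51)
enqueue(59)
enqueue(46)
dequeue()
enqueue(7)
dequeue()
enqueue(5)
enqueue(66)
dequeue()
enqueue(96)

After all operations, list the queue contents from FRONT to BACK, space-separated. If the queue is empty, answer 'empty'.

Answer: 7 5 66 96

Derivation:
enqueue(40): [40]
dequeue(): []
enqueue(51): [51]
enqueue(59): [51, 59]
enqueue(46): [51, 59, 46]
dequeue(): [59, 46]
enqueue(7): [59, 46, 7]
dequeue(): [46, 7]
enqueue(5): [46, 7, 5]
enqueue(66): [46, 7, 5, 66]
dequeue(): [7, 5, 66]
enqueue(96): [7, 5, 66, 96]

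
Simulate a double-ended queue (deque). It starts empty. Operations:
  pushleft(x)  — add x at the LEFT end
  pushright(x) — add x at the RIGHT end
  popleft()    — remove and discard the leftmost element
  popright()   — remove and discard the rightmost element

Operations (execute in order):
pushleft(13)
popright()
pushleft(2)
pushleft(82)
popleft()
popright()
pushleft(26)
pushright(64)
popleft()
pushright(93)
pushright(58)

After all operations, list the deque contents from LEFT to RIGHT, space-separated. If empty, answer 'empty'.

Answer: 64 93 58

Derivation:
pushleft(13): [13]
popright(): []
pushleft(2): [2]
pushleft(82): [82, 2]
popleft(): [2]
popright(): []
pushleft(26): [26]
pushright(64): [26, 64]
popleft(): [64]
pushright(93): [64, 93]
pushright(58): [64, 93, 58]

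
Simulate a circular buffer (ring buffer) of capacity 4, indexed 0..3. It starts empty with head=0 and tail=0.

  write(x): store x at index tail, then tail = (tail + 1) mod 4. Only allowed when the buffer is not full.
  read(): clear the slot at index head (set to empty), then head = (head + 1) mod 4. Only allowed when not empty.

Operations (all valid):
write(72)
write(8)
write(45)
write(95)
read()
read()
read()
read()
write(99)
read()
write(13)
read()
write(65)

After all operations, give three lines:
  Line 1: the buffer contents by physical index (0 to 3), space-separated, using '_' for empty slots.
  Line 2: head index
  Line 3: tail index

write(72): buf=[72 _ _ _], head=0, tail=1, size=1
write(8): buf=[72 8 _ _], head=0, tail=2, size=2
write(45): buf=[72 8 45 _], head=0, tail=3, size=3
write(95): buf=[72 8 45 95], head=0, tail=0, size=4
read(): buf=[_ 8 45 95], head=1, tail=0, size=3
read(): buf=[_ _ 45 95], head=2, tail=0, size=2
read(): buf=[_ _ _ 95], head=3, tail=0, size=1
read(): buf=[_ _ _ _], head=0, tail=0, size=0
write(99): buf=[99 _ _ _], head=0, tail=1, size=1
read(): buf=[_ _ _ _], head=1, tail=1, size=0
write(13): buf=[_ 13 _ _], head=1, tail=2, size=1
read(): buf=[_ _ _ _], head=2, tail=2, size=0
write(65): buf=[_ _ 65 _], head=2, tail=3, size=1

Answer: _ _ 65 _
2
3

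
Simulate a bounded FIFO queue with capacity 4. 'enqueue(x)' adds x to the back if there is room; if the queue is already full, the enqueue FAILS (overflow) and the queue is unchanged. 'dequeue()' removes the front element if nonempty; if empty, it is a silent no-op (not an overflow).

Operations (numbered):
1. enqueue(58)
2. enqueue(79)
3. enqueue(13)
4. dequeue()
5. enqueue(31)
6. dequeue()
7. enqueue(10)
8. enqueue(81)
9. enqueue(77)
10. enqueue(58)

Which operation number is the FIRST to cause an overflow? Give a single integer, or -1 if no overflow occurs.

Answer: 9

Derivation:
1. enqueue(58): size=1
2. enqueue(79): size=2
3. enqueue(13): size=3
4. dequeue(): size=2
5. enqueue(31): size=3
6. dequeue(): size=2
7. enqueue(10): size=3
8. enqueue(81): size=4
9. enqueue(77): size=4=cap → OVERFLOW (fail)
10. enqueue(58): size=4=cap → OVERFLOW (fail)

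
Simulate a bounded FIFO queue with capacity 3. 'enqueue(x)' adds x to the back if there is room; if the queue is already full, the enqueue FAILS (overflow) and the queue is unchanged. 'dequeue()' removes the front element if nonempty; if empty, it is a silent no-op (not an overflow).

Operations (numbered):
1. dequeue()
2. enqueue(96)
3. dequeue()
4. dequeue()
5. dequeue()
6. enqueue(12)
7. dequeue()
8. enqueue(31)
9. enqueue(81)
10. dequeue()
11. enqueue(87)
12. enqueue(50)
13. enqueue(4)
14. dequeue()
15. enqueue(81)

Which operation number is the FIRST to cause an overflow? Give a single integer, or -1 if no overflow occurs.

Answer: 13

Derivation:
1. dequeue(): empty, no-op, size=0
2. enqueue(96): size=1
3. dequeue(): size=0
4. dequeue(): empty, no-op, size=0
5. dequeue(): empty, no-op, size=0
6. enqueue(12): size=1
7. dequeue(): size=0
8. enqueue(31): size=1
9. enqueue(81): size=2
10. dequeue(): size=1
11. enqueue(87): size=2
12. enqueue(50): size=3
13. enqueue(4): size=3=cap → OVERFLOW (fail)
14. dequeue(): size=2
15. enqueue(81): size=3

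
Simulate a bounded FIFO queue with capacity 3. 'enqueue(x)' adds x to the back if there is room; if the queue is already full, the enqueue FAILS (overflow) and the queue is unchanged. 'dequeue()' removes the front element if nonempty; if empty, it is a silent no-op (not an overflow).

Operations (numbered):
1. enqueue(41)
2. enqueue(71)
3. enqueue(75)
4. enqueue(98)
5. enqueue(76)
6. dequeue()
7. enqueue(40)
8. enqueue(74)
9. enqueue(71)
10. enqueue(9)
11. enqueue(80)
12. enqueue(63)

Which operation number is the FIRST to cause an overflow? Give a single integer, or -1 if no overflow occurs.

1. enqueue(41): size=1
2. enqueue(71): size=2
3. enqueue(75): size=3
4. enqueue(98): size=3=cap → OVERFLOW (fail)
5. enqueue(76): size=3=cap → OVERFLOW (fail)
6. dequeue(): size=2
7. enqueue(40): size=3
8. enqueue(74): size=3=cap → OVERFLOW (fail)
9. enqueue(71): size=3=cap → OVERFLOW (fail)
10. enqueue(9): size=3=cap → OVERFLOW (fail)
11. enqueue(80): size=3=cap → OVERFLOW (fail)
12. enqueue(63): size=3=cap → OVERFLOW (fail)

Answer: 4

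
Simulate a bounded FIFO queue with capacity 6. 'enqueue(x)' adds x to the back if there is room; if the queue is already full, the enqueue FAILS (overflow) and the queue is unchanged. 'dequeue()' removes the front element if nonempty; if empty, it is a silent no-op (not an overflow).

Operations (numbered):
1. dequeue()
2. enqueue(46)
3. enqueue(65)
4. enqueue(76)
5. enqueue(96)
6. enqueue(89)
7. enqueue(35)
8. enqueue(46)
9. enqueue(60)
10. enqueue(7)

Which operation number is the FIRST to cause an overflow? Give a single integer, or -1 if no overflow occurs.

1. dequeue(): empty, no-op, size=0
2. enqueue(46): size=1
3. enqueue(65): size=2
4. enqueue(76): size=3
5. enqueue(96): size=4
6. enqueue(89): size=5
7. enqueue(35): size=6
8. enqueue(46): size=6=cap → OVERFLOW (fail)
9. enqueue(60): size=6=cap → OVERFLOW (fail)
10. enqueue(7): size=6=cap → OVERFLOW (fail)

Answer: 8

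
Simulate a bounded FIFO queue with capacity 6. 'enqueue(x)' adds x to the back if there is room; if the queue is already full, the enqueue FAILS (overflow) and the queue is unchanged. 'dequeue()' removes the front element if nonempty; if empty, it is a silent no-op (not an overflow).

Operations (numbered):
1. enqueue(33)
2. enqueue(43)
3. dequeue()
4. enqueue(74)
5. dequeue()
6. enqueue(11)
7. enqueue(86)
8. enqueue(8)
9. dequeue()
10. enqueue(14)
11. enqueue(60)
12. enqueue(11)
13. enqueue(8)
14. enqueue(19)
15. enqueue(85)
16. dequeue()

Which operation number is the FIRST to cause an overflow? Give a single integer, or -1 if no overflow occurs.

Answer: 13

Derivation:
1. enqueue(33): size=1
2. enqueue(43): size=2
3. dequeue(): size=1
4. enqueue(74): size=2
5. dequeue(): size=1
6. enqueue(11): size=2
7. enqueue(86): size=3
8. enqueue(8): size=4
9. dequeue(): size=3
10. enqueue(14): size=4
11. enqueue(60): size=5
12. enqueue(11): size=6
13. enqueue(8): size=6=cap → OVERFLOW (fail)
14. enqueue(19): size=6=cap → OVERFLOW (fail)
15. enqueue(85): size=6=cap → OVERFLOW (fail)
16. dequeue(): size=5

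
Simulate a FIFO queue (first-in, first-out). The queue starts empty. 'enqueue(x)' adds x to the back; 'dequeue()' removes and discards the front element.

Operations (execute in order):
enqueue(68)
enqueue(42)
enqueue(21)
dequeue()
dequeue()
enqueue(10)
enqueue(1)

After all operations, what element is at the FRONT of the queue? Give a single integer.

enqueue(68): queue = [68]
enqueue(42): queue = [68, 42]
enqueue(21): queue = [68, 42, 21]
dequeue(): queue = [42, 21]
dequeue(): queue = [21]
enqueue(10): queue = [21, 10]
enqueue(1): queue = [21, 10, 1]

Answer: 21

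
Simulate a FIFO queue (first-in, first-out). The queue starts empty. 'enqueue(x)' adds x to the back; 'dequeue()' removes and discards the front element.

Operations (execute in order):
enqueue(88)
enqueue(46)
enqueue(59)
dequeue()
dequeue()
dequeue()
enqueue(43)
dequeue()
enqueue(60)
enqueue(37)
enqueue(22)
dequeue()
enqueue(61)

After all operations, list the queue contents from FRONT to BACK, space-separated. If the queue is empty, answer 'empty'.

enqueue(88): [88]
enqueue(46): [88, 46]
enqueue(59): [88, 46, 59]
dequeue(): [46, 59]
dequeue(): [59]
dequeue(): []
enqueue(43): [43]
dequeue(): []
enqueue(60): [60]
enqueue(37): [60, 37]
enqueue(22): [60, 37, 22]
dequeue(): [37, 22]
enqueue(61): [37, 22, 61]

Answer: 37 22 61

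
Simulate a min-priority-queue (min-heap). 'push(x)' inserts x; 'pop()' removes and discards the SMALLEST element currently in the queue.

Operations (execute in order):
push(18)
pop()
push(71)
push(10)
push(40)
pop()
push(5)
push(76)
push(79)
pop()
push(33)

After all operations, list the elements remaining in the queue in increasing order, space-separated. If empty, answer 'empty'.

push(18): heap contents = [18]
pop() → 18: heap contents = []
push(71): heap contents = [71]
push(10): heap contents = [10, 71]
push(40): heap contents = [10, 40, 71]
pop() → 10: heap contents = [40, 71]
push(5): heap contents = [5, 40, 71]
push(76): heap contents = [5, 40, 71, 76]
push(79): heap contents = [5, 40, 71, 76, 79]
pop() → 5: heap contents = [40, 71, 76, 79]
push(33): heap contents = [33, 40, 71, 76, 79]

Answer: 33 40 71 76 79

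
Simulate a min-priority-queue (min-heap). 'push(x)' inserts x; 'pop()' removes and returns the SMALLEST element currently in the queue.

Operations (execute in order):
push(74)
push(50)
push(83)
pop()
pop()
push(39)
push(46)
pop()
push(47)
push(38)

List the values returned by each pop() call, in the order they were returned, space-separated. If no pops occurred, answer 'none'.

Answer: 50 74 39

Derivation:
push(74): heap contents = [74]
push(50): heap contents = [50, 74]
push(83): heap contents = [50, 74, 83]
pop() → 50: heap contents = [74, 83]
pop() → 74: heap contents = [83]
push(39): heap contents = [39, 83]
push(46): heap contents = [39, 46, 83]
pop() → 39: heap contents = [46, 83]
push(47): heap contents = [46, 47, 83]
push(38): heap contents = [38, 46, 47, 83]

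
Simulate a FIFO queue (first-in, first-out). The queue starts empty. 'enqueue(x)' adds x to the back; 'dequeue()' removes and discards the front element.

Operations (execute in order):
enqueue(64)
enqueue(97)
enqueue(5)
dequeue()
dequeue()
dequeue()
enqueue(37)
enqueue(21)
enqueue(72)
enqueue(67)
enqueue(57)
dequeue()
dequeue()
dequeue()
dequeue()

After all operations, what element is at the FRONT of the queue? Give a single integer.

enqueue(64): queue = [64]
enqueue(97): queue = [64, 97]
enqueue(5): queue = [64, 97, 5]
dequeue(): queue = [97, 5]
dequeue(): queue = [5]
dequeue(): queue = []
enqueue(37): queue = [37]
enqueue(21): queue = [37, 21]
enqueue(72): queue = [37, 21, 72]
enqueue(67): queue = [37, 21, 72, 67]
enqueue(57): queue = [37, 21, 72, 67, 57]
dequeue(): queue = [21, 72, 67, 57]
dequeue(): queue = [72, 67, 57]
dequeue(): queue = [67, 57]
dequeue(): queue = [57]

Answer: 57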